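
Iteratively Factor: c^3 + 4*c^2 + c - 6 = (c + 3)*(c^2 + c - 2) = (c - 1)*(c + 3)*(c + 2)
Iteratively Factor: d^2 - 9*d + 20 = (d - 4)*(d - 5)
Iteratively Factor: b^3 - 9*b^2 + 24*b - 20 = (b - 2)*(b^2 - 7*b + 10) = (b - 2)^2*(b - 5)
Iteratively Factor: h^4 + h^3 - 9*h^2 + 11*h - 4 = (h + 4)*(h^3 - 3*h^2 + 3*h - 1) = (h - 1)*(h + 4)*(h^2 - 2*h + 1) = (h - 1)^2*(h + 4)*(h - 1)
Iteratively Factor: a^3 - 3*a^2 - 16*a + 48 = (a - 3)*(a^2 - 16) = (a - 3)*(a + 4)*(a - 4)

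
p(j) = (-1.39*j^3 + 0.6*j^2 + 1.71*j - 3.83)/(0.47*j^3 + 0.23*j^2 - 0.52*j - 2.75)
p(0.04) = 1.36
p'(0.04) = -0.88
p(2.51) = -3.68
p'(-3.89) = 0.19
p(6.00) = -2.62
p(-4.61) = -3.31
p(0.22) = 1.21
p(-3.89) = -3.23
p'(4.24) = 0.06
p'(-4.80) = 0.03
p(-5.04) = -3.32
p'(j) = (-4.17*j^2 + 1.2*j + 1.71)/(0.47*j^3 + 0.23*j^2 - 0.52*j - 2.75) + (-1.41*j^2 - 0.46*j + 0.52)*(-1.39*j^3 + 0.6*j^2 + 1.71*j - 3.83)/(0.47*j^3 + 0.23*j^2 - 0.52*j - 2.75)^2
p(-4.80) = -3.31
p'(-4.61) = 0.05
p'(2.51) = 2.78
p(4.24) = -2.62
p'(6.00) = -0.02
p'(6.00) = -0.02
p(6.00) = -2.62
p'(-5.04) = 0.01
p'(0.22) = -0.77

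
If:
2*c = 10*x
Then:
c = 5*x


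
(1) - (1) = 0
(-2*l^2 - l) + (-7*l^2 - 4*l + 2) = -9*l^2 - 5*l + 2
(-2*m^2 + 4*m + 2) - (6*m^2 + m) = -8*m^2 + 3*m + 2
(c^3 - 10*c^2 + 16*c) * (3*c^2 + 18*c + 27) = 3*c^5 - 12*c^4 - 105*c^3 + 18*c^2 + 432*c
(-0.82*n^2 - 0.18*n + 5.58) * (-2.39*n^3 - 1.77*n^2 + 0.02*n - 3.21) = 1.9598*n^5 + 1.8816*n^4 - 13.034*n^3 - 7.248*n^2 + 0.6894*n - 17.9118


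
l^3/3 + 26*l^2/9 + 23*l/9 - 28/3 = (l/3 + 1)*(l - 4/3)*(l + 7)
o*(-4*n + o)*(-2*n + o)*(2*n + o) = 16*n^3*o - 4*n^2*o^2 - 4*n*o^3 + o^4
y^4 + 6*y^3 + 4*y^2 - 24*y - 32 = (y - 2)*(y + 2)^2*(y + 4)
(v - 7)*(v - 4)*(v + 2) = v^3 - 9*v^2 + 6*v + 56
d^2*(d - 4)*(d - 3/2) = d^4 - 11*d^3/2 + 6*d^2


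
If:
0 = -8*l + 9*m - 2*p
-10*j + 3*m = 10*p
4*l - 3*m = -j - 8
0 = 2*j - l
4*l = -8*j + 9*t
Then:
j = -2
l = -4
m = -10/3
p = 1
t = -32/9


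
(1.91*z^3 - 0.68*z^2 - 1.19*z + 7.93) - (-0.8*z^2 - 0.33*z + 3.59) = 1.91*z^3 + 0.12*z^2 - 0.86*z + 4.34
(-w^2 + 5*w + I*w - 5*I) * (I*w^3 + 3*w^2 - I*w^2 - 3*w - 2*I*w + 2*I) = -I*w^5 - 4*w^4 + 6*I*w^4 + 24*w^3 - 18*w^2 - 30*I*w^2 - 12*w + 25*I*w + 10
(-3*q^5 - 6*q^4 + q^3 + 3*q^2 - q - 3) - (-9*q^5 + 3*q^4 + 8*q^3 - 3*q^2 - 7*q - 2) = 6*q^5 - 9*q^4 - 7*q^3 + 6*q^2 + 6*q - 1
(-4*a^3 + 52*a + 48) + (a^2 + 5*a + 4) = -4*a^3 + a^2 + 57*a + 52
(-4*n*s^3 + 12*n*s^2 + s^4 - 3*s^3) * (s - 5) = -4*n*s^4 + 32*n*s^3 - 60*n*s^2 + s^5 - 8*s^4 + 15*s^3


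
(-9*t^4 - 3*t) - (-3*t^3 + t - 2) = -9*t^4 + 3*t^3 - 4*t + 2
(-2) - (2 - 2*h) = 2*h - 4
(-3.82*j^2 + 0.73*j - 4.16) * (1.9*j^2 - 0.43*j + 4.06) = -7.258*j^4 + 3.0296*j^3 - 23.7271*j^2 + 4.7526*j - 16.8896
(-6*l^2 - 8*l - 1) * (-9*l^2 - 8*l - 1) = 54*l^4 + 120*l^3 + 79*l^2 + 16*l + 1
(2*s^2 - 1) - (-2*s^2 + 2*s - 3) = 4*s^2 - 2*s + 2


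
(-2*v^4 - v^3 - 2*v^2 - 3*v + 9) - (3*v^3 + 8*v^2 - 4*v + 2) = -2*v^4 - 4*v^3 - 10*v^2 + v + 7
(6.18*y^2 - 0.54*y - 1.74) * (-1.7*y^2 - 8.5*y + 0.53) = -10.506*y^4 - 51.612*y^3 + 10.8234*y^2 + 14.5038*y - 0.9222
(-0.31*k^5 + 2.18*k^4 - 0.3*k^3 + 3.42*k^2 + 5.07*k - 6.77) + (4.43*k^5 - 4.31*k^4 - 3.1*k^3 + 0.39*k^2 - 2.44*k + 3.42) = 4.12*k^5 - 2.13*k^4 - 3.4*k^3 + 3.81*k^2 + 2.63*k - 3.35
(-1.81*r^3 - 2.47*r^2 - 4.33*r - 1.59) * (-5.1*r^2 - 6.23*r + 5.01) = 9.231*r^5 + 23.8733*r^4 + 28.403*r^3 + 22.7102*r^2 - 11.7876*r - 7.9659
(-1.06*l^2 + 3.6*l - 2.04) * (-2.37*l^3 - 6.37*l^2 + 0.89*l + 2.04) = 2.5122*l^5 - 1.7798*l^4 - 19.0406*l^3 + 14.0364*l^2 + 5.5284*l - 4.1616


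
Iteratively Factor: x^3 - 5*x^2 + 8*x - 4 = (x - 2)*(x^2 - 3*x + 2) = (x - 2)^2*(x - 1)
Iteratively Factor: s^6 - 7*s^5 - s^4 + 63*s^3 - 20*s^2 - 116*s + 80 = (s - 1)*(s^5 - 6*s^4 - 7*s^3 + 56*s^2 + 36*s - 80) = (s - 1)^2*(s^4 - 5*s^3 - 12*s^2 + 44*s + 80) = (s - 1)^2*(s + 2)*(s^3 - 7*s^2 + 2*s + 40) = (s - 4)*(s - 1)^2*(s + 2)*(s^2 - 3*s - 10) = (s - 4)*(s - 1)^2*(s + 2)^2*(s - 5)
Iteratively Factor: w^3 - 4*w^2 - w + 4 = (w - 1)*(w^2 - 3*w - 4) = (w - 4)*(w - 1)*(w + 1)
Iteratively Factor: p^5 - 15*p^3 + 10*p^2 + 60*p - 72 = (p - 2)*(p^4 + 2*p^3 - 11*p^2 - 12*p + 36) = (p - 2)^2*(p^3 + 4*p^2 - 3*p - 18) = (p - 2)^3*(p^2 + 6*p + 9) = (p - 2)^3*(p + 3)*(p + 3)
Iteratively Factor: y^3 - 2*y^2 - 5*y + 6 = (y + 2)*(y^2 - 4*y + 3) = (y - 1)*(y + 2)*(y - 3)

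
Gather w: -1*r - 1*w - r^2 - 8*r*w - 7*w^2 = -r^2 - r - 7*w^2 + w*(-8*r - 1)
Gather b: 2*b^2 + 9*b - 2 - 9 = 2*b^2 + 9*b - 11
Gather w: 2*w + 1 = 2*w + 1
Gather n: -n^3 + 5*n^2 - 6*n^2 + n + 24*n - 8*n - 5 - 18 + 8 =-n^3 - n^2 + 17*n - 15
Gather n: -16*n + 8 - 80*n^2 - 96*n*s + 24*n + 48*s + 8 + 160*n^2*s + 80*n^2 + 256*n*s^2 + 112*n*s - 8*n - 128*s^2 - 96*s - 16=160*n^2*s + n*(256*s^2 + 16*s) - 128*s^2 - 48*s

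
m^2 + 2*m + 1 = (m + 1)^2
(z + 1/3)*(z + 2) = z^2 + 7*z/3 + 2/3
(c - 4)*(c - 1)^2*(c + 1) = c^4 - 5*c^3 + 3*c^2 + 5*c - 4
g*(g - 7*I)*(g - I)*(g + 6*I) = g^4 - 2*I*g^3 + 41*g^2 - 42*I*g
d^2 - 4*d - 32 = (d - 8)*(d + 4)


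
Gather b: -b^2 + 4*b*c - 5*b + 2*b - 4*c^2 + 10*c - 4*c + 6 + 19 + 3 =-b^2 + b*(4*c - 3) - 4*c^2 + 6*c + 28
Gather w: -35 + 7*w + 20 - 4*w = 3*w - 15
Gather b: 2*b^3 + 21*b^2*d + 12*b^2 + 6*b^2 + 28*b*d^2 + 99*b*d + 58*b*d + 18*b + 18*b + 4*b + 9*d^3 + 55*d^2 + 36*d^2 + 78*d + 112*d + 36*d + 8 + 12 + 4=2*b^3 + b^2*(21*d + 18) + b*(28*d^2 + 157*d + 40) + 9*d^3 + 91*d^2 + 226*d + 24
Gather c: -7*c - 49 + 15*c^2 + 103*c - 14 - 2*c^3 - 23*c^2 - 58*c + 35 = -2*c^3 - 8*c^2 + 38*c - 28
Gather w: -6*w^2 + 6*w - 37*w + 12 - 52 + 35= -6*w^2 - 31*w - 5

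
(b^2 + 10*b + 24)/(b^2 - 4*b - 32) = (b + 6)/(b - 8)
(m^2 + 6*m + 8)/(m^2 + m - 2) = (m + 4)/(m - 1)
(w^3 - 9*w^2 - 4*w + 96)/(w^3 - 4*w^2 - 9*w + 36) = (w - 8)/(w - 3)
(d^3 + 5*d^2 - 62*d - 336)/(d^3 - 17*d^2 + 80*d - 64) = (d^2 + 13*d + 42)/(d^2 - 9*d + 8)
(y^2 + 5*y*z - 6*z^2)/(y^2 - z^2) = (y + 6*z)/(y + z)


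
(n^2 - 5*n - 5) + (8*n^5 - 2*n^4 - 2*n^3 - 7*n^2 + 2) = 8*n^5 - 2*n^4 - 2*n^3 - 6*n^2 - 5*n - 3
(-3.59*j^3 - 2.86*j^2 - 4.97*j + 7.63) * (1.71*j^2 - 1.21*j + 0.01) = -6.1389*j^5 - 0.5467*j^4 - 5.074*j^3 + 19.0324*j^2 - 9.282*j + 0.0763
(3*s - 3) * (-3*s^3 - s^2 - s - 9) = -9*s^4 + 6*s^3 - 24*s + 27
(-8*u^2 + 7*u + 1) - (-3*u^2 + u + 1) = -5*u^2 + 6*u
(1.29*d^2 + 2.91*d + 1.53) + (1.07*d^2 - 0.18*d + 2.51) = 2.36*d^2 + 2.73*d + 4.04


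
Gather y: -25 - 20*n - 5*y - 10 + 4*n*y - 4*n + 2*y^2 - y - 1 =-24*n + 2*y^2 + y*(4*n - 6) - 36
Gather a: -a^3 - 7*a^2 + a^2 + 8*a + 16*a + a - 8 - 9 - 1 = -a^3 - 6*a^2 + 25*a - 18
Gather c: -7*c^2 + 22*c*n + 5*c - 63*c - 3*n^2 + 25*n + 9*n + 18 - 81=-7*c^2 + c*(22*n - 58) - 3*n^2 + 34*n - 63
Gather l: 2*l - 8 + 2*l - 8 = 4*l - 16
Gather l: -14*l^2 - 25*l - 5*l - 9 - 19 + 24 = -14*l^2 - 30*l - 4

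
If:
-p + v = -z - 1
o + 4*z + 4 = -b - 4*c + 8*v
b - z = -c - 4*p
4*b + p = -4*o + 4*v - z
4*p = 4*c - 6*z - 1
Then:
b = -683*z/26 - 973/52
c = 173*z/26 + 205/52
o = 751*z/26 + 1065/52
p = 67*z/13 + 48/13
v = 54*z/13 + 35/13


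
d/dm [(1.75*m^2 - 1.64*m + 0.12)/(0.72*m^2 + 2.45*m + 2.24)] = (5.4683*m^2 + 7.6672*m - 3.9676)/(0.5184*m^4 + 3.528*m^3 + 9.2281*m^2 + 10.976*m + 5.0176)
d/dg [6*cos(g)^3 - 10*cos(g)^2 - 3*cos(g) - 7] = (-18*cos(g)^2 + 20*cos(g) + 3)*sin(g)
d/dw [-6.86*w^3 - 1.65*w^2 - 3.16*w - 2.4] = -20.58*w^2 - 3.3*w - 3.16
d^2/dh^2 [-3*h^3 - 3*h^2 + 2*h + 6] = -18*h - 6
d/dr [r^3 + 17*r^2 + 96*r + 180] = 3*r^2 + 34*r + 96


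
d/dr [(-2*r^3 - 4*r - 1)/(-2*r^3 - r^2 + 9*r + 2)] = (2*r^4 - 52*r^3 - 22*r^2 - 2*r + 1)/(4*r^6 + 4*r^5 - 35*r^4 - 26*r^3 + 77*r^2 + 36*r + 4)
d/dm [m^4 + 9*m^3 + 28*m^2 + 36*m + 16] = 4*m^3 + 27*m^2 + 56*m + 36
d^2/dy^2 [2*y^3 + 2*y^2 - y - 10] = 12*y + 4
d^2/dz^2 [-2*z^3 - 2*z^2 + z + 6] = -12*z - 4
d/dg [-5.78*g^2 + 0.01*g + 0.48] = 0.01 - 11.56*g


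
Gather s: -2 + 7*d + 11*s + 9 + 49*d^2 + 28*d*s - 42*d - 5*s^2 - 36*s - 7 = 49*d^2 - 35*d - 5*s^2 + s*(28*d - 25)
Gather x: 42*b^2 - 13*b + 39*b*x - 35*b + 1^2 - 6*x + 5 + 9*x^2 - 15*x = 42*b^2 - 48*b + 9*x^2 + x*(39*b - 21) + 6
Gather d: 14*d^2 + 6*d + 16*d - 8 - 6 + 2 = 14*d^2 + 22*d - 12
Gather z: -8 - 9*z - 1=-9*z - 9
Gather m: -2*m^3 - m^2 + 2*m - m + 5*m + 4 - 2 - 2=-2*m^3 - m^2 + 6*m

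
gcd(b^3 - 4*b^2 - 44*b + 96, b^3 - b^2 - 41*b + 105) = 1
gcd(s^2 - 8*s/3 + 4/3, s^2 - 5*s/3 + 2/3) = s - 2/3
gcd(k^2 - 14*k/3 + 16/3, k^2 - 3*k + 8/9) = k - 8/3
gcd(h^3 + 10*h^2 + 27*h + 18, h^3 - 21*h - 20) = h + 1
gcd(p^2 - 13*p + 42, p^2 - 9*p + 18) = p - 6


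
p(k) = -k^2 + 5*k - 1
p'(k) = 5 - 2*k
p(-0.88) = -6.17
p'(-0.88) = 6.76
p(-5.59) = -60.20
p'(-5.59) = 16.18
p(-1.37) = -9.73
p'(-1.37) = 7.74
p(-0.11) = -1.56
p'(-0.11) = 5.22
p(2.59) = 5.24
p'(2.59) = -0.18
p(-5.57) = -59.87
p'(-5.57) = 16.14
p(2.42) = 5.24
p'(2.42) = 0.16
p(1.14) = 3.40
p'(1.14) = 2.72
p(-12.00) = -205.00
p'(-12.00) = 29.00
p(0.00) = -1.00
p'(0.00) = 5.00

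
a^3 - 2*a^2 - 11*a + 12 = (a - 4)*(a - 1)*(a + 3)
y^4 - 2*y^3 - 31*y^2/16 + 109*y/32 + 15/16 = (y - 2)*(y - 3/2)*(y + 1/4)*(y + 5/4)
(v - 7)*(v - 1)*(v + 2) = v^3 - 6*v^2 - 9*v + 14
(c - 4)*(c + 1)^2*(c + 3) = c^4 + c^3 - 13*c^2 - 25*c - 12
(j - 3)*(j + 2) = j^2 - j - 6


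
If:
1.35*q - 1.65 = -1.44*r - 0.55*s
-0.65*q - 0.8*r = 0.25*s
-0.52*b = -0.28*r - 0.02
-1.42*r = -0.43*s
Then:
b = -7.37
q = 34.41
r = -13.76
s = -45.43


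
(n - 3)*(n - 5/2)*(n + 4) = n^3 - 3*n^2/2 - 29*n/2 + 30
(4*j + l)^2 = 16*j^2 + 8*j*l + l^2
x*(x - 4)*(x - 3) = x^3 - 7*x^2 + 12*x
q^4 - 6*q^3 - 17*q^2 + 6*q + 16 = (q - 8)*(q - 1)*(q + 1)*(q + 2)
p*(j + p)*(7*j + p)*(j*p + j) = 7*j^3*p^2 + 7*j^3*p + 8*j^2*p^3 + 8*j^2*p^2 + j*p^4 + j*p^3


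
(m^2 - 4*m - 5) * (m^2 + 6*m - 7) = m^4 + 2*m^3 - 36*m^2 - 2*m + 35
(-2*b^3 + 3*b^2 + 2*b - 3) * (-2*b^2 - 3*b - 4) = 4*b^5 - 5*b^3 - 12*b^2 + b + 12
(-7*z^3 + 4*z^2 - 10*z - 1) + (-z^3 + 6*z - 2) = -8*z^3 + 4*z^2 - 4*z - 3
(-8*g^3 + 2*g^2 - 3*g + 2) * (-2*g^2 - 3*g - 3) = 16*g^5 + 20*g^4 + 24*g^3 - g^2 + 3*g - 6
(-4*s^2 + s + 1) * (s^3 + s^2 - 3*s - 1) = -4*s^5 - 3*s^4 + 14*s^3 + 2*s^2 - 4*s - 1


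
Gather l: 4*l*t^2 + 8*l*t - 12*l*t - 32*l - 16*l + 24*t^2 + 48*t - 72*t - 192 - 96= l*(4*t^2 - 4*t - 48) + 24*t^2 - 24*t - 288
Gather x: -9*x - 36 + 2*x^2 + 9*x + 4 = 2*x^2 - 32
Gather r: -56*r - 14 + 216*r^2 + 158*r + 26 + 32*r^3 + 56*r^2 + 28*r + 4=32*r^3 + 272*r^2 + 130*r + 16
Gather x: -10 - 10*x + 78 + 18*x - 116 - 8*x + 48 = 0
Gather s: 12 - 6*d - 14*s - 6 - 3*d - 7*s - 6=-9*d - 21*s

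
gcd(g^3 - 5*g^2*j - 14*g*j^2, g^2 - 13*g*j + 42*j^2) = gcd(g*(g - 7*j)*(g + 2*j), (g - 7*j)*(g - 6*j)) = g - 7*j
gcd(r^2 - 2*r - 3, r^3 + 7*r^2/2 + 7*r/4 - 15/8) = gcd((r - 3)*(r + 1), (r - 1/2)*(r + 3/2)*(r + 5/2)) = 1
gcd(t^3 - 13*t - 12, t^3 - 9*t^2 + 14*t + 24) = t^2 - 3*t - 4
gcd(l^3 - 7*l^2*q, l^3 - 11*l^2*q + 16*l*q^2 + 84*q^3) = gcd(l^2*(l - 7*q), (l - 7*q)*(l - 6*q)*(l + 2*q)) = -l + 7*q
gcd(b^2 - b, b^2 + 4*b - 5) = b - 1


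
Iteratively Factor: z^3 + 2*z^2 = (z + 2)*(z^2) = z*(z + 2)*(z)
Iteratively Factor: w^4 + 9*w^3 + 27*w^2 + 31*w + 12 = (w + 1)*(w^3 + 8*w^2 + 19*w + 12) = (w + 1)*(w + 4)*(w^2 + 4*w + 3) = (w + 1)^2*(w + 4)*(w + 3)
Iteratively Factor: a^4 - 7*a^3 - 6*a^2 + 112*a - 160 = (a - 5)*(a^3 - 2*a^2 - 16*a + 32) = (a - 5)*(a - 2)*(a^2 - 16) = (a - 5)*(a - 4)*(a - 2)*(a + 4)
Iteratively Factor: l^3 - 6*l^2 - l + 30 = (l - 5)*(l^2 - l - 6) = (l - 5)*(l + 2)*(l - 3)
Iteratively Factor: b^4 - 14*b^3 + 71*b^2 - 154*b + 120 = (b - 2)*(b^3 - 12*b^2 + 47*b - 60) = (b - 4)*(b - 2)*(b^2 - 8*b + 15) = (b - 5)*(b - 4)*(b - 2)*(b - 3)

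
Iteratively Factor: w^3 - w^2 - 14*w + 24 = (w - 3)*(w^2 + 2*w - 8) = (w - 3)*(w + 4)*(w - 2)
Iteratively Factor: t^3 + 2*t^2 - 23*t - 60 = (t - 5)*(t^2 + 7*t + 12) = (t - 5)*(t + 3)*(t + 4)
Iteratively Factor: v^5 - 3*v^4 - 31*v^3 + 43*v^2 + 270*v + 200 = (v + 1)*(v^4 - 4*v^3 - 27*v^2 + 70*v + 200) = (v + 1)*(v + 2)*(v^3 - 6*v^2 - 15*v + 100) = (v - 5)*(v + 1)*(v + 2)*(v^2 - v - 20) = (v - 5)*(v + 1)*(v + 2)*(v + 4)*(v - 5)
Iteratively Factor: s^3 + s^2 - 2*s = (s)*(s^2 + s - 2) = s*(s + 2)*(s - 1)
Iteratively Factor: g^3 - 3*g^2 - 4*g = (g + 1)*(g^2 - 4*g) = (g - 4)*(g + 1)*(g)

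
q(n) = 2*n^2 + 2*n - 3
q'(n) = 4*n + 2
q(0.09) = -2.80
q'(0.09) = 2.36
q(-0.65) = -3.46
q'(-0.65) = -0.60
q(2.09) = 9.92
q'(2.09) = 10.36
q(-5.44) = 45.31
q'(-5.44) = -19.76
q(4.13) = 39.37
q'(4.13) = 18.52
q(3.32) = 25.68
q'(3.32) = 15.28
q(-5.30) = 42.58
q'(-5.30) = -19.20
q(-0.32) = -3.44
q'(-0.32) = 0.72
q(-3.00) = 9.00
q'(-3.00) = -10.00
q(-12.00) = 261.00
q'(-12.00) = -46.00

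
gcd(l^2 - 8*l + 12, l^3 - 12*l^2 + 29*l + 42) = l - 6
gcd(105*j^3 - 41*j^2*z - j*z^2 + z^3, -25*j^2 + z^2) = -5*j + z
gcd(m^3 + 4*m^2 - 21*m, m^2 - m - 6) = m - 3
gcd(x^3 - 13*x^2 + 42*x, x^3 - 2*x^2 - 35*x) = x^2 - 7*x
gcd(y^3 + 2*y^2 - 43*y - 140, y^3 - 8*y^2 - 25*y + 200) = y + 5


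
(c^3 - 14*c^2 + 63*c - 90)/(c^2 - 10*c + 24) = (c^2 - 8*c + 15)/(c - 4)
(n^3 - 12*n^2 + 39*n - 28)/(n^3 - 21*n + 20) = (n - 7)/(n + 5)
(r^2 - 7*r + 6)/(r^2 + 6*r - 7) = (r - 6)/(r + 7)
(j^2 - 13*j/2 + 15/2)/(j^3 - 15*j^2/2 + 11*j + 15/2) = (2*j - 3)/(2*j^2 - 5*j - 3)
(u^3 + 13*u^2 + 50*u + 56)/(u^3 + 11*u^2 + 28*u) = (u + 2)/u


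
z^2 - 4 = (z - 2)*(z + 2)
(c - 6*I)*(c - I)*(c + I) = c^3 - 6*I*c^2 + c - 6*I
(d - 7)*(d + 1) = d^2 - 6*d - 7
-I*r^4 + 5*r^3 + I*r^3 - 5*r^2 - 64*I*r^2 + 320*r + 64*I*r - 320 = (r - 8*I)*(r + 5*I)*(r + 8*I)*(-I*r + I)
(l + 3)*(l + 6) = l^2 + 9*l + 18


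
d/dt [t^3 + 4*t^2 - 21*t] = 3*t^2 + 8*t - 21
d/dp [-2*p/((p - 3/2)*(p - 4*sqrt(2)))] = 8*p^2/((p - 4*sqrt(2))^2*(2*p - 3)^2) - 48*sqrt(2)/((p - 4*sqrt(2))^2*(2*p - 3)^2)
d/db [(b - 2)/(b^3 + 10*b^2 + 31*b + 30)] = (b^3 + 10*b^2 + 31*b - (b - 2)*(3*b^2 + 20*b + 31) + 30)/(b^3 + 10*b^2 + 31*b + 30)^2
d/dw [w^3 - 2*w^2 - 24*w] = 3*w^2 - 4*w - 24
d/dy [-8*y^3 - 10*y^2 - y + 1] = -24*y^2 - 20*y - 1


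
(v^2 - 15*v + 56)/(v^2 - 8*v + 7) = (v - 8)/(v - 1)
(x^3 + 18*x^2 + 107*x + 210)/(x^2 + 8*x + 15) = (x^2 + 13*x + 42)/(x + 3)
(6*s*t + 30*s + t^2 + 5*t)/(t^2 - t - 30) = (6*s + t)/(t - 6)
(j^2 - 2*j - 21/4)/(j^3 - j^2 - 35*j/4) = (2*j + 3)/(j*(2*j + 5))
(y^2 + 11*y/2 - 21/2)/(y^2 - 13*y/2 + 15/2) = (y + 7)/(y - 5)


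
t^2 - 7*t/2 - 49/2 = (t - 7)*(t + 7/2)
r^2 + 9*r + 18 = (r + 3)*(r + 6)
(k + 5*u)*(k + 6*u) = k^2 + 11*k*u + 30*u^2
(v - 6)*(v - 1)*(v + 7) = v^3 - 43*v + 42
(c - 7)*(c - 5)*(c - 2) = c^3 - 14*c^2 + 59*c - 70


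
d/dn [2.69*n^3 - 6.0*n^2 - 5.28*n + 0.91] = 8.07*n^2 - 12.0*n - 5.28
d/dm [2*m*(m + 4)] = 4*m + 8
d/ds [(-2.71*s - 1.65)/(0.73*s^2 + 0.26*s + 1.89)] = (1.9783*s^2 + 2.409*s - 4.6929)/(0.5329*s^4 + 0.3796*s^3 + 2.827*s^2 + 0.9828*s + 3.5721)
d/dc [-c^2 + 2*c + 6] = 2 - 2*c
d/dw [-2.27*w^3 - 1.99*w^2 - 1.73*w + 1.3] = -6.81*w^2 - 3.98*w - 1.73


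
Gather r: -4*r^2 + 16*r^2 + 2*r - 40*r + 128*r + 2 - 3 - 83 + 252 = 12*r^2 + 90*r + 168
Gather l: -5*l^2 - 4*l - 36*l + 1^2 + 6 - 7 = -5*l^2 - 40*l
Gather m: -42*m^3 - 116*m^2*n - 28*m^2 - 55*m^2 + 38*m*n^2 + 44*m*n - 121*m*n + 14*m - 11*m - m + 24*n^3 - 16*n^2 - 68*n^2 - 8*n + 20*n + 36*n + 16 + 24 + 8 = -42*m^3 + m^2*(-116*n - 83) + m*(38*n^2 - 77*n + 2) + 24*n^3 - 84*n^2 + 48*n + 48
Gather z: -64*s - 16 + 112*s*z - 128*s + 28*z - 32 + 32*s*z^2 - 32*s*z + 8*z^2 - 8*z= -192*s + z^2*(32*s + 8) + z*(80*s + 20) - 48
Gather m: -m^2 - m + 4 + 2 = -m^2 - m + 6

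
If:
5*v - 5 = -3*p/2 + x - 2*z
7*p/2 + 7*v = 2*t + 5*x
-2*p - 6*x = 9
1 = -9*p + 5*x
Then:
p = -51/64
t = 661/128 - 7*z/5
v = 127/128 - 2*z/5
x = -79/64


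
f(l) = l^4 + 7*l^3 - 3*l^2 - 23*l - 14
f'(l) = 4*l^3 + 21*l^2 - 6*l - 23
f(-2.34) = -36.31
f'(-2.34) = 54.78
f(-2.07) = -22.97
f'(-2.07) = 43.92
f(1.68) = -19.95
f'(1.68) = 45.16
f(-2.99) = -79.24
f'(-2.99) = 75.76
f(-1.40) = -3.05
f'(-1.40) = 15.58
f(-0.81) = -0.63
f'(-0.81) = -6.49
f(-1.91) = -16.48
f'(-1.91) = 37.20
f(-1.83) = -13.64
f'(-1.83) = 33.79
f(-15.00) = 26656.00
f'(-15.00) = -8708.00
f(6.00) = 2548.00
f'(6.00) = 1561.00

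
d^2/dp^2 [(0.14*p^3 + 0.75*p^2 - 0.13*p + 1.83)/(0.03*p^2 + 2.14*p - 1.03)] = (1.194406*p^3 - 1.702596*p^2 + 1.57197*p + 17.892688)/(2.7e-5*p^6 + 0.005778*p^5 + 0.409383*p^4 + 9.403588*p^3 - 14.055483*p^2 + 6.810978*p - 1.092727)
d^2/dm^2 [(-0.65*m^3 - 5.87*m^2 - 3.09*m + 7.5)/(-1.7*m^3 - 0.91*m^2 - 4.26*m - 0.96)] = (31.9175*m^6 + 25.3367999999999*m^5 - 499.21146*m^4 - 382.450746*m^3 - 438.487812*m^2 - 113.609304*m - 273.564144)/(4.913*m^9 + 7.8897*m^8 + 41.15751*m^7 + 48.618091*m^6 + 112.046598*m^5 + 93.641796*m^4 + 104.338152*m^3 + 54.781056*m^2 + 11.778048*m + 0.884736)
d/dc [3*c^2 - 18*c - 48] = 6*c - 18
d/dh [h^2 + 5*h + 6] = 2*h + 5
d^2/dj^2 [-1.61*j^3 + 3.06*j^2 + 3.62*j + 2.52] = 6.12 - 9.66*j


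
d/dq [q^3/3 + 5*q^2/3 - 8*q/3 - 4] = q^2 + 10*q/3 - 8/3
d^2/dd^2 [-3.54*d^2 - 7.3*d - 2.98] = -7.08000000000000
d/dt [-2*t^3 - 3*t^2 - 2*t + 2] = -6*t^2 - 6*t - 2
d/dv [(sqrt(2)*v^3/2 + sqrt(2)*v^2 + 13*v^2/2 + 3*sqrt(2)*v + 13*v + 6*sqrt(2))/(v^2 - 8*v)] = (sqrt(2)*v^4 - 16*sqrt(2)*v^3 - 130*v^2 - 22*sqrt(2)*v^2 - 24*sqrt(2)*v + 96*sqrt(2))/(2*v^2*(v^2 - 16*v + 64))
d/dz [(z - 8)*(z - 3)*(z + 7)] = 3*z^2 - 8*z - 53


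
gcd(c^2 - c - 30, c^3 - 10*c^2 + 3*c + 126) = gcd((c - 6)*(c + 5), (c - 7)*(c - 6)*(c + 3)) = c - 6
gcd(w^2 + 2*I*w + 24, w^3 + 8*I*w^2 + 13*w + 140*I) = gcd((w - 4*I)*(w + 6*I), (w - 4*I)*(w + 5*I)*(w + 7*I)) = w - 4*I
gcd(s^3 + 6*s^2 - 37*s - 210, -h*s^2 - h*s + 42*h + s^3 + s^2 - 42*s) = s^2 + s - 42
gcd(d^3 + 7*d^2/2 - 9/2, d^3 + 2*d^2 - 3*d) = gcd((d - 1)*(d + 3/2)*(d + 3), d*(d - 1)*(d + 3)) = d^2 + 2*d - 3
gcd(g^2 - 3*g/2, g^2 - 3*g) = g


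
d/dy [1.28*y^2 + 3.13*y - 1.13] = 2.56*y + 3.13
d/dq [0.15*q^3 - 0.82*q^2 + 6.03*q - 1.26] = 0.45*q^2 - 1.64*q + 6.03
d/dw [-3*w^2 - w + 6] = -6*w - 1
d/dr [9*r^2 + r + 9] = 18*r + 1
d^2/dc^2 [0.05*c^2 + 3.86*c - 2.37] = 0.100000000000000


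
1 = 1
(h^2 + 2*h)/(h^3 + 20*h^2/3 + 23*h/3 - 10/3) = 3*h/(3*h^2 + 14*h - 5)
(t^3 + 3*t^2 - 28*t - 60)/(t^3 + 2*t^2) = (t^2 + t - 30)/t^2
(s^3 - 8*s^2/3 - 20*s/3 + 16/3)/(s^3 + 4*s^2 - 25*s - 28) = (3*s^2 + 4*s - 4)/(3*(s^2 + 8*s + 7))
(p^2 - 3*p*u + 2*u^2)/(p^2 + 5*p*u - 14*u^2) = (p - u)/(p + 7*u)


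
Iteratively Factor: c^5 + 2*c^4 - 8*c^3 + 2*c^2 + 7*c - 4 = (c - 1)*(c^4 + 3*c^3 - 5*c^2 - 3*c + 4) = (c - 1)^2*(c^3 + 4*c^2 - c - 4) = (c - 1)^2*(c + 4)*(c^2 - 1) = (c - 1)^2*(c + 1)*(c + 4)*(c - 1)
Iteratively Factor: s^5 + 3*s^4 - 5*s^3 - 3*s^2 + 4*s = (s - 1)*(s^4 + 4*s^3 - s^2 - 4*s) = s*(s - 1)*(s^3 + 4*s^2 - s - 4) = s*(s - 1)*(s + 1)*(s^2 + 3*s - 4) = s*(s - 1)^2*(s + 1)*(s + 4)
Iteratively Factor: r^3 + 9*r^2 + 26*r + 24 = (r + 4)*(r^2 + 5*r + 6) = (r + 3)*(r + 4)*(r + 2)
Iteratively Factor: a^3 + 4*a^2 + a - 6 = (a + 3)*(a^2 + a - 2) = (a + 2)*(a + 3)*(a - 1)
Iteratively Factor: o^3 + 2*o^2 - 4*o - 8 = (o - 2)*(o^2 + 4*o + 4) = (o - 2)*(o + 2)*(o + 2)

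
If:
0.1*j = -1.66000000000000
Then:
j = -16.60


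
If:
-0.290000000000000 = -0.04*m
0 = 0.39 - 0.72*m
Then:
No Solution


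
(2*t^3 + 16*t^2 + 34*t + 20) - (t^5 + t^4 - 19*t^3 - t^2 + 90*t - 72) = -t^5 - t^4 + 21*t^3 + 17*t^2 - 56*t + 92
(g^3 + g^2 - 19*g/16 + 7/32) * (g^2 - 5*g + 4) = g^5 - 4*g^4 - 35*g^3/16 + 325*g^2/32 - 187*g/32 + 7/8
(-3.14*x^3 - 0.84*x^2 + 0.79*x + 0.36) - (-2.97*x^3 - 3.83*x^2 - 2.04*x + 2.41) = -0.17*x^3 + 2.99*x^2 + 2.83*x - 2.05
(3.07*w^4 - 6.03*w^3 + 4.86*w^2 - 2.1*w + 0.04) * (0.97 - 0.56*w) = -1.7192*w^5 + 6.3547*w^4 - 8.5707*w^3 + 5.8902*w^2 - 2.0594*w + 0.0388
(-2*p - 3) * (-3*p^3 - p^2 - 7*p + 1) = 6*p^4 + 11*p^3 + 17*p^2 + 19*p - 3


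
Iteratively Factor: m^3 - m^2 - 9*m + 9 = (m - 3)*(m^2 + 2*m - 3) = (m - 3)*(m + 3)*(m - 1)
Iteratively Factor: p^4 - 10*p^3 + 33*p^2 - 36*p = (p)*(p^3 - 10*p^2 + 33*p - 36) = p*(p - 3)*(p^2 - 7*p + 12) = p*(p - 4)*(p - 3)*(p - 3)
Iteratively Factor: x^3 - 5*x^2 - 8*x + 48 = (x + 3)*(x^2 - 8*x + 16) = (x - 4)*(x + 3)*(x - 4)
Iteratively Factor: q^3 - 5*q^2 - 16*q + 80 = (q + 4)*(q^2 - 9*q + 20) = (q - 4)*(q + 4)*(q - 5)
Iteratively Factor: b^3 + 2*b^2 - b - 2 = (b + 2)*(b^2 - 1) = (b - 1)*(b + 2)*(b + 1)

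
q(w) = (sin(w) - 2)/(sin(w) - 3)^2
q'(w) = cos(w)/(sin(w) - 3)^2 - 2*(sin(w) - 2)*cos(w)/(sin(w) - 3)^3 = (1 - sin(w))*cos(w)/(sin(w) - 3)^3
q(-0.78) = -0.20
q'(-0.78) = -0.02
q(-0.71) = -0.20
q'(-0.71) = -0.03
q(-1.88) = -0.19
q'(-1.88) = 0.01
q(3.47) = -0.21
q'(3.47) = 0.03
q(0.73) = -0.24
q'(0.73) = -0.02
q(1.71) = -0.25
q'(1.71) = 0.00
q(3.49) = -0.21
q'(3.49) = 0.03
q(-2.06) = -0.19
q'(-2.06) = 0.02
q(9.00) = -0.24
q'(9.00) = 0.03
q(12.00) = -0.20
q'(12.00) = -0.03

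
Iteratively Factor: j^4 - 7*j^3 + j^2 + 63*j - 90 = (j - 5)*(j^3 - 2*j^2 - 9*j + 18) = (j - 5)*(j - 2)*(j^2 - 9) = (j - 5)*(j - 3)*(j - 2)*(j + 3)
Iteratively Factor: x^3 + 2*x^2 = (x + 2)*(x^2) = x*(x + 2)*(x)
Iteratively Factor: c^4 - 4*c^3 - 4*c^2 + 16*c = (c - 4)*(c^3 - 4*c) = (c - 4)*(c + 2)*(c^2 - 2*c) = (c - 4)*(c - 2)*(c + 2)*(c)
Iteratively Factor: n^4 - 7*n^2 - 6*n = (n)*(n^3 - 7*n - 6) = n*(n + 1)*(n^2 - n - 6) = n*(n + 1)*(n + 2)*(n - 3)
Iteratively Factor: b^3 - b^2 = (b - 1)*(b^2) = b*(b - 1)*(b)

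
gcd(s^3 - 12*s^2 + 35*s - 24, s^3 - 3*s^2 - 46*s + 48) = s^2 - 9*s + 8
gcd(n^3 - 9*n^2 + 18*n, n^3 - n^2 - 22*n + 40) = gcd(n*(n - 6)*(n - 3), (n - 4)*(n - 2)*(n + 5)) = 1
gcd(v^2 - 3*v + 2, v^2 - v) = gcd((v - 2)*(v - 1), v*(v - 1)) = v - 1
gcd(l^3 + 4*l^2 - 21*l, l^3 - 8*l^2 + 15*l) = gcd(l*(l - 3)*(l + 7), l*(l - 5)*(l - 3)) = l^2 - 3*l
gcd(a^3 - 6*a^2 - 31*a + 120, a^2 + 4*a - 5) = a + 5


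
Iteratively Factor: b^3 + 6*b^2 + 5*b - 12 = (b - 1)*(b^2 + 7*b + 12) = (b - 1)*(b + 3)*(b + 4)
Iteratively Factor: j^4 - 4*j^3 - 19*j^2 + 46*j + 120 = (j + 3)*(j^3 - 7*j^2 + 2*j + 40) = (j - 5)*(j + 3)*(j^2 - 2*j - 8) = (j - 5)*(j - 4)*(j + 3)*(j + 2)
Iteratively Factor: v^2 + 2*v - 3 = (v + 3)*(v - 1)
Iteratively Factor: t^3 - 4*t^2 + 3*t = (t)*(t^2 - 4*t + 3) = t*(t - 1)*(t - 3)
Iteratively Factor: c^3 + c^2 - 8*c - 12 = (c - 3)*(c^2 + 4*c + 4) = (c - 3)*(c + 2)*(c + 2)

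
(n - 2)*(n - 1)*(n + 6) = n^3 + 3*n^2 - 16*n + 12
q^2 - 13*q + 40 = (q - 8)*(q - 5)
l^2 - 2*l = l*(l - 2)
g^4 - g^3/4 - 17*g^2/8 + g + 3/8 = (g - 1)^2*(g + 1/4)*(g + 3/2)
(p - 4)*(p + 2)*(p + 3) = p^3 + p^2 - 14*p - 24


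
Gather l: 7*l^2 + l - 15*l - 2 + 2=7*l^2 - 14*l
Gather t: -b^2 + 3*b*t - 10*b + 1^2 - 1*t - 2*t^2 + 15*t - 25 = -b^2 - 10*b - 2*t^2 + t*(3*b + 14) - 24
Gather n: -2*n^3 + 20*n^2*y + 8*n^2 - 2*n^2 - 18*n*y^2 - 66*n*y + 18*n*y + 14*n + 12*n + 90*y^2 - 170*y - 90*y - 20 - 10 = -2*n^3 + n^2*(20*y + 6) + n*(-18*y^2 - 48*y + 26) + 90*y^2 - 260*y - 30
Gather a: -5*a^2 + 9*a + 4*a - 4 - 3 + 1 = -5*a^2 + 13*a - 6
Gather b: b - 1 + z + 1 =b + z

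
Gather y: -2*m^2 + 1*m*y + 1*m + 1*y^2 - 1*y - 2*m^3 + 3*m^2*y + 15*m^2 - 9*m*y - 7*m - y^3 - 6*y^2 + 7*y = -2*m^3 + 13*m^2 - 6*m - y^3 - 5*y^2 + y*(3*m^2 - 8*m + 6)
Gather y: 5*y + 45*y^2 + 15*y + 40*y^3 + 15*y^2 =40*y^3 + 60*y^2 + 20*y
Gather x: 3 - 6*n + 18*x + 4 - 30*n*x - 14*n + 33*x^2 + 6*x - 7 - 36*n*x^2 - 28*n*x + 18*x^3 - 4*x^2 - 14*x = -20*n + 18*x^3 + x^2*(29 - 36*n) + x*(10 - 58*n)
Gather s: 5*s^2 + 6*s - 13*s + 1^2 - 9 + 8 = 5*s^2 - 7*s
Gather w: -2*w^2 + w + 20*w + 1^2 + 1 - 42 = -2*w^2 + 21*w - 40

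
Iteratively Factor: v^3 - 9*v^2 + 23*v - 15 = (v - 1)*(v^2 - 8*v + 15) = (v - 5)*(v - 1)*(v - 3)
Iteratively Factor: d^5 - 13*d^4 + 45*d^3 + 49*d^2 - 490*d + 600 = (d + 3)*(d^4 - 16*d^3 + 93*d^2 - 230*d + 200) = (d - 5)*(d + 3)*(d^3 - 11*d^2 + 38*d - 40) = (d - 5)*(d - 4)*(d + 3)*(d^2 - 7*d + 10) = (d - 5)*(d - 4)*(d - 2)*(d + 3)*(d - 5)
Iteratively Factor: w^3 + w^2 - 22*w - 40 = (w + 2)*(w^2 - w - 20) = (w - 5)*(w + 2)*(w + 4)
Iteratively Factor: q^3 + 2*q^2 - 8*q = (q + 4)*(q^2 - 2*q) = (q - 2)*(q + 4)*(q)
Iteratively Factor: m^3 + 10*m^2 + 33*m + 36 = (m + 3)*(m^2 + 7*m + 12) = (m + 3)^2*(m + 4)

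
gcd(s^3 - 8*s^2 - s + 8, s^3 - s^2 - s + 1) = s^2 - 1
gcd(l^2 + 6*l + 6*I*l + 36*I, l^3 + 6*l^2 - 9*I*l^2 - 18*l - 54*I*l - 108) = l + 6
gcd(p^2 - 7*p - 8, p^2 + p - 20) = 1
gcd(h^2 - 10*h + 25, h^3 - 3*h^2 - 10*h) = h - 5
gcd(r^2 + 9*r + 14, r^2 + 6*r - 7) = r + 7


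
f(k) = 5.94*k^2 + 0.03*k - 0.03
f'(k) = 11.88*k + 0.03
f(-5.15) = 157.36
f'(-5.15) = -61.15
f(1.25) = 9.29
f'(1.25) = 14.88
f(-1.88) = 20.91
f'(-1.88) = -22.30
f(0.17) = 0.15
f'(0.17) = 2.05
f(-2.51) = 37.32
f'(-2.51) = -29.79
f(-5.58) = 184.75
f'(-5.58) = -66.26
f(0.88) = 4.60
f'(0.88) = 10.48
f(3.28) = 63.97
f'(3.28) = 39.00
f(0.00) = -0.03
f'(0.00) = 0.03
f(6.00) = 213.99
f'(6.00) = 71.31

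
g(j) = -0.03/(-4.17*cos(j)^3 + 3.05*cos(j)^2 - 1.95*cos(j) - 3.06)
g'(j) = -0.03*(-12.51*sin(j)*cos(j)^2 + 6.1*sin(j)*cos(j) - 1.95*sin(j))/(-4.17*cos(j)^3 + 3.05*cos(j)^2 - 1.95*cos(j) - 3.06)^2 = (0.3753*cos(j)^2 - 0.183*cos(j) + 0.0585)*sin(j)/(4.17*cos(j)^3 - 3.05*cos(j)^2 + 1.95*cos(j) + 3.06)^2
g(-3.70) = -0.01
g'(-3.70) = 0.02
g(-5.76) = 0.01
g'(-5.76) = 0.00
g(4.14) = 0.07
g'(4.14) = -1.13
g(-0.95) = 0.01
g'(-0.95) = -0.00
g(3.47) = -0.01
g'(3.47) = -0.01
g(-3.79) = -0.01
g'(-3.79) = 0.04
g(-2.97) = -0.01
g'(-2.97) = -0.00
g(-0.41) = 0.01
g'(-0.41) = -0.00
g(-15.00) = -0.01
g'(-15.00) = -0.07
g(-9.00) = -0.00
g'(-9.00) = -0.01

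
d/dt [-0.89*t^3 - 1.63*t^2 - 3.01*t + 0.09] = -2.67*t^2 - 3.26*t - 3.01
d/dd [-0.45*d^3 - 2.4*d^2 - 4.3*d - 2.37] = -1.35*d^2 - 4.8*d - 4.3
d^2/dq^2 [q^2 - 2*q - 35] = 2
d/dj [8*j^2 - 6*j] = 16*j - 6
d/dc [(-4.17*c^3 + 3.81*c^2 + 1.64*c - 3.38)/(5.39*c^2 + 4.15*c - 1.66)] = (-22.4763*c^4 - 34.611*c^3 + 27.7385*c^2 + 23.7872*c + 11.3046)/(29.0521*c^4 + 44.737*c^3 - 0.672299999999993*c^2 - 13.778*c + 2.7556)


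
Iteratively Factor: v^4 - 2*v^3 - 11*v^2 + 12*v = (v + 3)*(v^3 - 5*v^2 + 4*v) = (v - 4)*(v + 3)*(v^2 - v) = v*(v - 4)*(v + 3)*(v - 1)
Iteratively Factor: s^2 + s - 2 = (s - 1)*(s + 2)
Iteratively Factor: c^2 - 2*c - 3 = (c - 3)*(c + 1)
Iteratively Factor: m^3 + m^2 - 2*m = (m - 1)*(m^2 + 2*m) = (m - 1)*(m + 2)*(m)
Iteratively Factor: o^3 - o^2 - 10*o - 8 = (o + 1)*(o^2 - 2*o - 8) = (o + 1)*(o + 2)*(o - 4)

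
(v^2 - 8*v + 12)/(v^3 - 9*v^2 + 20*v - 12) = 1/(v - 1)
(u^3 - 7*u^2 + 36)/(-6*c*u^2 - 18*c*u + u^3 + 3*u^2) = (-u^3 + 7*u^2 - 36)/(u*(6*c*u + 18*c - u^2 - 3*u))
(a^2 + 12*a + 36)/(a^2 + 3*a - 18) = (a + 6)/(a - 3)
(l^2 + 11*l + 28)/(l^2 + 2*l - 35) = (l + 4)/(l - 5)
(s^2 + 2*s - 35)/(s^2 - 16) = (s^2 + 2*s - 35)/(s^2 - 16)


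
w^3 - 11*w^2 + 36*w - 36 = (w - 6)*(w - 3)*(w - 2)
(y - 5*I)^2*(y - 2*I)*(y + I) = y^4 - 11*I*y^3 - 33*y^2 + 5*I*y - 50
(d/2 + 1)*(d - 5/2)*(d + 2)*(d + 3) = d^4/2 + 9*d^3/4 - 3*d^2/4 - 14*d - 15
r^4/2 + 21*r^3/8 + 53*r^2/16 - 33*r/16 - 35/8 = (r/2 + 1)*(r - 1)*(r + 7/4)*(r + 5/2)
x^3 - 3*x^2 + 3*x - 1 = (x - 1)^3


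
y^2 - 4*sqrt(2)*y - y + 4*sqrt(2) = (y - 1)*(y - 4*sqrt(2))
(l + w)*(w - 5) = l*w - 5*l + w^2 - 5*w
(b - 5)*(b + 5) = b^2 - 25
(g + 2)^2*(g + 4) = g^3 + 8*g^2 + 20*g + 16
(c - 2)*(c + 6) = c^2 + 4*c - 12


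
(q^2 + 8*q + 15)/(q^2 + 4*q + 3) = (q + 5)/(q + 1)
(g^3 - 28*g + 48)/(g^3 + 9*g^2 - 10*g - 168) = (g - 2)/(g + 7)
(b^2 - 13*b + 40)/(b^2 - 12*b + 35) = (b - 8)/(b - 7)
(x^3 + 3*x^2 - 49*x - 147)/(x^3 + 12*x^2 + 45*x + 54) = (x^2 - 49)/(x^2 + 9*x + 18)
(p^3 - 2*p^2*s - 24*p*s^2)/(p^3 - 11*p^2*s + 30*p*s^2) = (p + 4*s)/(p - 5*s)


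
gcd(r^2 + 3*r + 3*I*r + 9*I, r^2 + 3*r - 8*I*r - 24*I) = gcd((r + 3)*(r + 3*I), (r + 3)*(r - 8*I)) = r + 3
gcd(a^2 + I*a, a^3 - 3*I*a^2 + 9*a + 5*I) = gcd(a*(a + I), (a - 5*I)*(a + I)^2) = a + I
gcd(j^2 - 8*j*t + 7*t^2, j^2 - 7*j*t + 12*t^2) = 1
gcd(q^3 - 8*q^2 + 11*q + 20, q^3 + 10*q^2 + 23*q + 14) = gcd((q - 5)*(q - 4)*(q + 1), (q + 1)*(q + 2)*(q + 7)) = q + 1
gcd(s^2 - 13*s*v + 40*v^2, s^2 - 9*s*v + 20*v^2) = s - 5*v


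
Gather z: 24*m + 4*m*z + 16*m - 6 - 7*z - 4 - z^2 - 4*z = 40*m - z^2 + z*(4*m - 11) - 10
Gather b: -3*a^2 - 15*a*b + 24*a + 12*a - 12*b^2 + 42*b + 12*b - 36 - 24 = -3*a^2 + 36*a - 12*b^2 + b*(54 - 15*a) - 60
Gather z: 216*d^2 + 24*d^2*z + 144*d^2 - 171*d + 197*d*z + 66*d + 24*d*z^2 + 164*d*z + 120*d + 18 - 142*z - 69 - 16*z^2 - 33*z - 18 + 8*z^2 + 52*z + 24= 360*d^2 + 15*d + z^2*(24*d - 8) + z*(24*d^2 + 361*d - 123) - 45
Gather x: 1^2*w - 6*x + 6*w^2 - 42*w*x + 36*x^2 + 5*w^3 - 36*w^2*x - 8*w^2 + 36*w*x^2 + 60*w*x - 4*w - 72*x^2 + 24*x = 5*w^3 - 2*w^2 - 3*w + x^2*(36*w - 36) + x*(-36*w^2 + 18*w + 18)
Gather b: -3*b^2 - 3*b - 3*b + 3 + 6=-3*b^2 - 6*b + 9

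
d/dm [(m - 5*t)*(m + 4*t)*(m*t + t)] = t*(3*m^2 - 2*m*t + 2*m - 20*t^2 - t)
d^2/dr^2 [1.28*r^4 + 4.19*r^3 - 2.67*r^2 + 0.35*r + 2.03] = 15.36*r^2 + 25.14*r - 5.34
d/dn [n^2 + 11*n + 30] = 2*n + 11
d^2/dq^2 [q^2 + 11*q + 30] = 2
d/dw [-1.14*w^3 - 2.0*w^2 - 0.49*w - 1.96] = -3.42*w^2 - 4.0*w - 0.49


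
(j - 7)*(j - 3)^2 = j^3 - 13*j^2 + 51*j - 63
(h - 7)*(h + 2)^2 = h^3 - 3*h^2 - 24*h - 28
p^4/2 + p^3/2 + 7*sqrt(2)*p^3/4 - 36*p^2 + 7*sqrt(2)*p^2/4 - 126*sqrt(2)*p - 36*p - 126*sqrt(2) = (p/2 + 1/2)*(p - 6*sqrt(2))*(p + 7*sqrt(2)/2)*(p + 6*sqrt(2))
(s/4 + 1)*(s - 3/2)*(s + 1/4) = s^3/4 + 11*s^2/16 - 43*s/32 - 3/8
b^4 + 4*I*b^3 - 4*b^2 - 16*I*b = b*(b - 2)*(b + 2)*(b + 4*I)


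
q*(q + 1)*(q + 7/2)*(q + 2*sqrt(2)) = q^4 + 2*sqrt(2)*q^3 + 9*q^3/2 + 7*q^2/2 + 9*sqrt(2)*q^2 + 7*sqrt(2)*q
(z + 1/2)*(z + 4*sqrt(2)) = z^2 + z/2 + 4*sqrt(2)*z + 2*sqrt(2)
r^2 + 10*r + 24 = (r + 4)*(r + 6)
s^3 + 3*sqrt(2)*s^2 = s^2*(s + 3*sqrt(2))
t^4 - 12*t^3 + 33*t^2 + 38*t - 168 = (t - 7)*(t - 4)*(t - 3)*(t + 2)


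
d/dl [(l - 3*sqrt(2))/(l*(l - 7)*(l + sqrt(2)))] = (l*(-l + 3*sqrt(2))*(l - 7) + l*(-l + 3*sqrt(2))*(l + sqrt(2)) + l*(l - 7)*(l + sqrt(2)) + (-l + 3*sqrt(2))*(l - 7)*(l + sqrt(2)))/(l^2*(l - 7)^2*(l + sqrt(2))^2)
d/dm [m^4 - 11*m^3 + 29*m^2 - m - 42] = 4*m^3 - 33*m^2 + 58*m - 1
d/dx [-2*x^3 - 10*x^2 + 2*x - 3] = -6*x^2 - 20*x + 2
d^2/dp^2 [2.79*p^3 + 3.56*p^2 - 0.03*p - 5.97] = 16.74*p + 7.12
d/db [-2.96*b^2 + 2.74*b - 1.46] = 2.74 - 5.92*b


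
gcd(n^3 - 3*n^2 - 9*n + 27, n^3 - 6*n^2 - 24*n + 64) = 1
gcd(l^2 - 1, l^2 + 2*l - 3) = l - 1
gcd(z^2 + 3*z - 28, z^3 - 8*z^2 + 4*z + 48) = z - 4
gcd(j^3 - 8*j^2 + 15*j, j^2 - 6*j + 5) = j - 5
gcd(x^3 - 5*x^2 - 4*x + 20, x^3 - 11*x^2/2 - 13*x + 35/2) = 1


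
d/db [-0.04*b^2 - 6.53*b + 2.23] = -0.08*b - 6.53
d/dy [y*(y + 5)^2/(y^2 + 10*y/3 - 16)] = 3*(y + 5)*(3*y + 5)*(3*y^2 - 2*y*(y + 5) + 10*y - 48)/(3*y^2 + 10*y - 48)^2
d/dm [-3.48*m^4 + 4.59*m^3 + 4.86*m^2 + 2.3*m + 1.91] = -13.92*m^3 + 13.77*m^2 + 9.72*m + 2.3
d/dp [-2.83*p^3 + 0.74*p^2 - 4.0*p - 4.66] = -8.49*p^2 + 1.48*p - 4.0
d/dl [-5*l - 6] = -5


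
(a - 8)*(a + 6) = a^2 - 2*a - 48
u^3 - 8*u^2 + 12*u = u*(u - 6)*(u - 2)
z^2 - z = z*(z - 1)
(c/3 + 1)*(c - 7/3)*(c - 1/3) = c^3/3 + c^2/9 - 65*c/27 + 7/9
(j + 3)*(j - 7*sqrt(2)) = j^2 - 7*sqrt(2)*j + 3*j - 21*sqrt(2)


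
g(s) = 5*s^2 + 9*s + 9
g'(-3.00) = -21.00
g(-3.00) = 27.00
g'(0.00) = 9.00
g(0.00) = 9.00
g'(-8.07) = -71.70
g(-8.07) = 261.99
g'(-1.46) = -5.60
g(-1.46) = 6.52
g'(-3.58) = -26.80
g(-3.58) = 40.86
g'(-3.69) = -27.90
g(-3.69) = 43.87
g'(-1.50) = -6.00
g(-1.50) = 6.75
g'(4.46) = 53.60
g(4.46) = 148.60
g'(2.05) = 29.50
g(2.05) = 48.46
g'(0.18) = 10.80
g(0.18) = 10.78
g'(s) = 10*s + 9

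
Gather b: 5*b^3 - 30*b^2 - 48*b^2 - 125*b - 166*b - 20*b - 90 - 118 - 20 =5*b^3 - 78*b^2 - 311*b - 228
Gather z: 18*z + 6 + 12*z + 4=30*z + 10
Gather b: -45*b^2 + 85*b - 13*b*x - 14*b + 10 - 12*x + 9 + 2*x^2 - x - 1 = -45*b^2 + b*(71 - 13*x) + 2*x^2 - 13*x + 18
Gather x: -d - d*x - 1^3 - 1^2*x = -d + x*(-d - 1) - 1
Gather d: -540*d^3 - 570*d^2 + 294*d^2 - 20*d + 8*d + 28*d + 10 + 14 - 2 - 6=-540*d^3 - 276*d^2 + 16*d + 16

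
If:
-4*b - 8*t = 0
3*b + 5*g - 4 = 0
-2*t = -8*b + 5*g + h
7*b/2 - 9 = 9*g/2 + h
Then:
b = -43/29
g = 49/29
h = -632/29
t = 43/58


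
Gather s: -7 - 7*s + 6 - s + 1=-8*s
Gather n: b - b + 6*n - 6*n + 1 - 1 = 0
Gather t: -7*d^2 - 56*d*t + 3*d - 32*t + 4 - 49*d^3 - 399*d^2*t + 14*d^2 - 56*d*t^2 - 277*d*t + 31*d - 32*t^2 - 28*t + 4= -49*d^3 + 7*d^2 + 34*d + t^2*(-56*d - 32) + t*(-399*d^2 - 333*d - 60) + 8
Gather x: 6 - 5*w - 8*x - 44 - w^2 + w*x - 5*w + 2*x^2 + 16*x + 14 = -w^2 - 10*w + 2*x^2 + x*(w + 8) - 24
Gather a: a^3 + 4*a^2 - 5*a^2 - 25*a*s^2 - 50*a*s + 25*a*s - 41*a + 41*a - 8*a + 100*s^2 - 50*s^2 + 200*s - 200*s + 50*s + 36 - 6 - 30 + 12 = a^3 - a^2 + a*(-25*s^2 - 25*s - 8) + 50*s^2 + 50*s + 12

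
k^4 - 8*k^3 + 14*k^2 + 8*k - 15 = (k - 5)*(k - 3)*(k - 1)*(k + 1)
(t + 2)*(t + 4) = t^2 + 6*t + 8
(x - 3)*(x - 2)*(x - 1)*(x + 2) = x^4 - 4*x^3 - x^2 + 16*x - 12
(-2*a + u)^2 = 4*a^2 - 4*a*u + u^2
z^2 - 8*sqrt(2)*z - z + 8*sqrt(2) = (z - 1)*(z - 8*sqrt(2))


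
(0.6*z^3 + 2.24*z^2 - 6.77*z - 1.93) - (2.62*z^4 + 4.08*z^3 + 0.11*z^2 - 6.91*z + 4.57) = -2.62*z^4 - 3.48*z^3 + 2.13*z^2 + 0.140000000000001*z - 6.5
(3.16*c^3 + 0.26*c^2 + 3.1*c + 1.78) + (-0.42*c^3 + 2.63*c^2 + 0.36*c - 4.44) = 2.74*c^3 + 2.89*c^2 + 3.46*c - 2.66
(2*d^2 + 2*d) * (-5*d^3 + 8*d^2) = -10*d^5 + 6*d^4 + 16*d^3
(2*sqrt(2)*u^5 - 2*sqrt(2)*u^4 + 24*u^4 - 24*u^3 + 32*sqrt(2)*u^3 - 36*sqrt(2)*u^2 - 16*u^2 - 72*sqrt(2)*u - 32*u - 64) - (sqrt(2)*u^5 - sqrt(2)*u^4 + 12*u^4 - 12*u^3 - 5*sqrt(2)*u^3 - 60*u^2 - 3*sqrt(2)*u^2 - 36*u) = sqrt(2)*u^5 - sqrt(2)*u^4 + 12*u^4 - 12*u^3 + 37*sqrt(2)*u^3 - 33*sqrt(2)*u^2 + 44*u^2 - 72*sqrt(2)*u + 4*u - 64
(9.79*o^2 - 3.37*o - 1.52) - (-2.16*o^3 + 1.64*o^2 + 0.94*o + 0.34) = 2.16*o^3 + 8.15*o^2 - 4.31*o - 1.86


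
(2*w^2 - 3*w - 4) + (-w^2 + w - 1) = w^2 - 2*w - 5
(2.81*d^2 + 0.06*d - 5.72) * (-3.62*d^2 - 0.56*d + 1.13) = -10.1722*d^4 - 1.7908*d^3 + 23.8481*d^2 + 3.271*d - 6.4636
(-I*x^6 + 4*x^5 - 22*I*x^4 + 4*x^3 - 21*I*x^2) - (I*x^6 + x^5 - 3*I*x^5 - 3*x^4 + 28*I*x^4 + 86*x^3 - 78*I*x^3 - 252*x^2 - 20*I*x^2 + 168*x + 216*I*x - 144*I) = -2*I*x^6 + 3*x^5 + 3*I*x^5 + 3*x^4 - 50*I*x^4 - 82*x^3 + 78*I*x^3 + 252*x^2 - I*x^2 - 168*x - 216*I*x + 144*I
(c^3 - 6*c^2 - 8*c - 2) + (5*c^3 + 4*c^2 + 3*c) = 6*c^3 - 2*c^2 - 5*c - 2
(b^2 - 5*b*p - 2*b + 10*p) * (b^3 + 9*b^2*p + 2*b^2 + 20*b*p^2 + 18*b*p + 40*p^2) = b^5 + 4*b^4*p - 25*b^3*p^2 - 4*b^3 - 100*b^2*p^3 - 16*b^2*p + 100*b*p^2 + 400*p^3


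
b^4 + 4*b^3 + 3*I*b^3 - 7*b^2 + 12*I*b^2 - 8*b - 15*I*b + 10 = (b - 1)*(b + 5)*(b + I)*(b + 2*I)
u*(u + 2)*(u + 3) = u^3 + 5*u^2 + 6*u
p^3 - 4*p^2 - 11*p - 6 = (p - 6)*(p + 1)^2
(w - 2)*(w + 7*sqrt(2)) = w^2 - 2*w + 7*sqrt(2)*w - 14*sqrt(2)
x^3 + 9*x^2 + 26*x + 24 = (x + 2)*(x + 3)*(x + 4)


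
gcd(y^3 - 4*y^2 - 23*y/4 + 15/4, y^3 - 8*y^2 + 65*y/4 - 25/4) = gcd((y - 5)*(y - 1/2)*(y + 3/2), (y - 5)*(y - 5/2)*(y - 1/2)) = y^2 - 11*y/2 + 5/2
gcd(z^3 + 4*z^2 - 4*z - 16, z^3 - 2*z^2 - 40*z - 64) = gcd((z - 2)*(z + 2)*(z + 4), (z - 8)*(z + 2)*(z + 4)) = z^2 + 6*z + 8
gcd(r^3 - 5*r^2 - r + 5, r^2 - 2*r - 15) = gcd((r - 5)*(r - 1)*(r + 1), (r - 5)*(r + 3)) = r - 5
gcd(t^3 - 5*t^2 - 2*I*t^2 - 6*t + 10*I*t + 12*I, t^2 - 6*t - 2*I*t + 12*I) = t^2 + t*(-6 - 2*I) + 12*I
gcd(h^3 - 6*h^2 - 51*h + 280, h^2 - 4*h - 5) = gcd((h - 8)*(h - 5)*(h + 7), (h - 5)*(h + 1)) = h - 5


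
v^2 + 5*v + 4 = (v + 1)*(v + 4)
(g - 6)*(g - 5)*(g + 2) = g^3 - 9*g^2 + 8*g + 60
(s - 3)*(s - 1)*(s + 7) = s^3 + 3*s^2 - 25*s + 21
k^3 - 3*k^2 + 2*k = k*(k - 2)*(k - 1)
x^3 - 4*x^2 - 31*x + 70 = (x - 7)*(x - 2)*(x + 5)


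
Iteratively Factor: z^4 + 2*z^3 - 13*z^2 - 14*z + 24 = (z - 3)*(z^3 + 5*z^2 + 2*z - 8) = (z - 3)*(z + 2)*(z^2 + 3*z - 4) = (z - 3)*(z - 1)*(z + 2)*(z + 4)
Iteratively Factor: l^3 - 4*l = (l - 2)*(l^2 + 2*l) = l*(l - 2)*(l + 2)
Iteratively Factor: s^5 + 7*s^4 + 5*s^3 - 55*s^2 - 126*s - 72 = (s + 1)*(s^4 + 6*s^3 - s^2 - 54*s - 72) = (s + 1)*(s + 3)*(s^3 + 3*s^2 - 10*s - 24) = (s + 1)*(s + 3)*(s + 4)*(s^2 - s - 6) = (s - 3)*(s + 1)*(s + 3)*(s + 4)*(s + 2)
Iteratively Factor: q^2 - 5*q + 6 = (q - 3)*(q - 2)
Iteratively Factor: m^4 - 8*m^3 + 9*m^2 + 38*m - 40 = (m - 5)*(m^3 - 3*m^2 - 6*m + 8) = (m - 5)*(m - 4)*(m^2 + m - 2) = (m - 5)*(m - 4)*(m + 2)*(m - 1)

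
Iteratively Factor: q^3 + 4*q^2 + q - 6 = (q - 1)*(q^2 + 5*q + 6) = (q - 1)*(q + 3)*(q + 2)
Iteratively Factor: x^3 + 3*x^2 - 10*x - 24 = (x - 3)*(x^2 + 6*x + 8) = (x - 3)*(x + 2)*(x + 4)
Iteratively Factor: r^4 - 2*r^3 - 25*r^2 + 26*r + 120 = (r - 5)*(r^3 + 3*r^2 - 10*r - 24) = (r - 5)*(r + 4)*(r^2 - r - 6) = (r - 5)*(r - 3)*(r + 4)*(r + 2)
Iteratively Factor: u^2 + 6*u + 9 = (u + 3)*(u + 3)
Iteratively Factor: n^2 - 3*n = (n - 3)*(n)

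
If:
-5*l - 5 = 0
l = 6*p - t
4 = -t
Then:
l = -1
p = -5/6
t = -4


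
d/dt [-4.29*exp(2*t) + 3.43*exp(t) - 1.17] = (3.43 - 8.58*exp(t))*exp(t)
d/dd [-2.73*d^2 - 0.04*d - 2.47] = -5.46*d - 0.04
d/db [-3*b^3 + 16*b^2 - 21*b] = -9*b^2 + 32*b - 21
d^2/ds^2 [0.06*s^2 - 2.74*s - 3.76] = 0.120000000000000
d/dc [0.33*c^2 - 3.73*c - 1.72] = 0.66*c - 3.73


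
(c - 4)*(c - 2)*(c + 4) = c^3 - 2*c^2 - 16*c + 32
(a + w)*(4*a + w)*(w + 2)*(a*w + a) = 4*a^3*w^2 + 12*a^3*w + 8*a^3 + 5*a^2*w^3 + 15*a^2*w^2 + 10*a^2*w + a*w^4 + 3*a*w^3 + 2*a*w^2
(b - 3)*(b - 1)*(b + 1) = b^3 - 3*b^2 - b + 3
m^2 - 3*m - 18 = (m - 6)*(m + 3)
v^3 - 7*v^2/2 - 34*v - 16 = (v - 8)*(v + 1/2)*(v + 4)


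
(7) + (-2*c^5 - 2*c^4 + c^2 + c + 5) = -2*c^5 - 2*c^4 + c^2 + c + 12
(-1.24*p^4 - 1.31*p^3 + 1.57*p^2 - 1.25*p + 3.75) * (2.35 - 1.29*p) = 1.5996*p^5 - 1.2241*p^4 - 5.1038*p^3 + 5.302*p^2 - 7.775*p + 8.8125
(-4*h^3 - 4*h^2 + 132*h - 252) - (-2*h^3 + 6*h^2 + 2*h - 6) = -2*h^3 - 10*h^2 + 130*h - 246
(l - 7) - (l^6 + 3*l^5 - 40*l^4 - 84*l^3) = -l^6 - 3*l^5 + 40*l^4 + 84*l^3 + l - 7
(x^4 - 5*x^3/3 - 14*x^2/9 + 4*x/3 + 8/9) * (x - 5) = x^5 - 20*x^4/3 + 61*x^3/9 + 82*x^2/9 - 52*x/9 - 40/9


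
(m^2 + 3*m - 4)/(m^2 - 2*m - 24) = (m - 1)/(m - 6)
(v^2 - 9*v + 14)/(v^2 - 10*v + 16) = (v - 7)/(v - 8)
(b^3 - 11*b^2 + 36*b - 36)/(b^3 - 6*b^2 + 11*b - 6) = (b - 6)/(b - 1)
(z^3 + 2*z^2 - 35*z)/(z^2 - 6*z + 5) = z*(z + 7)/(z - 1)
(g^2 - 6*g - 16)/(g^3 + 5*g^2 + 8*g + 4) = (g - 8)/(g^2 + 3*g + 2)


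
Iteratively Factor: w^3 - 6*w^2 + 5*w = (w - 5)*(w^2 - w) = (w - 5)*(w - 1)*(w)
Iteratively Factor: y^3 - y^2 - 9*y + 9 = (y - 1)*(y^2 - 9) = (y - 3)*(y - 1)*(y + 3)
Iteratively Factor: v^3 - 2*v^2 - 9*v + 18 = (v - 2)*(v^2 - 9) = (v - 2)*(v + 3)*(v - 3)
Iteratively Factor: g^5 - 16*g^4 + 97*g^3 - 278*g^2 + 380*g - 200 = (g - 2)*(g^4 - 14*g^3 + 69*g^2 - 140*g + 100) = (g - 2)^2*(g^3 - 12*g^2 + 45*g - 50) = (g - 5)*(g - 2)^2*(g^2 - 7*g + 10) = (g - 5)^2*(g - 2)^2*(g - 2)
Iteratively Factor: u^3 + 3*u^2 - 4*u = (u)*(u^2 + 3*u - 4) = u*(u - 1)*(u + 4)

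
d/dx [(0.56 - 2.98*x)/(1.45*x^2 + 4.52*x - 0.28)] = (4.321*x^2 - 1.624*x - 1.6968)/(2.1025*x^4 + 13.108*x^3 + 19.6184*x^2 - 2.5312*x + 0.0784)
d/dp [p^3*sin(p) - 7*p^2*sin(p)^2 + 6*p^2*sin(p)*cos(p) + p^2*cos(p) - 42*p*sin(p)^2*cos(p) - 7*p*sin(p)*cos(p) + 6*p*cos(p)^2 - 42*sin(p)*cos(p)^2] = p^3*cos(p) + 2*p^2*sin(p) - 7*p^2*sin(2*p) + 6*p^2*cos(2*p) + 21*p*sin(p)/2 - 63*p*sin(3*p)/2 + 2*p*cos(p) - 7*p - 7*sin(2*p)/2 - 21*cos(p) + 3*cos(2*p) - 21*cos(3*p) + 3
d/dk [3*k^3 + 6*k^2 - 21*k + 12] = 9*k^2 + 12*k - 21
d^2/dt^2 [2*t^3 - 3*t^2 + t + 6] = 12*t - 6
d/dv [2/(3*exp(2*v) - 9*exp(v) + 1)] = (18 - 12*exp(v))*exp(v)/(3*exp(2*v) - 9*exp(v) + 1)^2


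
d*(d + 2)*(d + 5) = d^3 + 7*d^2 + 10*d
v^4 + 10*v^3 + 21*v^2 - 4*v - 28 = (v - 1)*(v + 2)^2*(v + 7)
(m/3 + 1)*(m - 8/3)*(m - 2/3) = m^3/3 - m^2/9 - 74*m/27 + 16/9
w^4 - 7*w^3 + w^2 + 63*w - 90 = (w - 5)*(w - 3)*(w - 2)*(w + 3)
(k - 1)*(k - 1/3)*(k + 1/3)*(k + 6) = k^4 + 5*k^3 - 55*k^2/9 - 5*k/9 + 2/3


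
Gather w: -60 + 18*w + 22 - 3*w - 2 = 15*w - 40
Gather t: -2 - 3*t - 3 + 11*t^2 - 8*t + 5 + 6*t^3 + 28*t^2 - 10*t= 6*t^3 + 39*t^2 - 21*t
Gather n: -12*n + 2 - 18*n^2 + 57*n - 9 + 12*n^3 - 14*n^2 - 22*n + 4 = 12*n^3 - 32*n^2 + 23*n - 3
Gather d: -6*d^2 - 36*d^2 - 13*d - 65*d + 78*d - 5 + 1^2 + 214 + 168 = 378 - 42*d^2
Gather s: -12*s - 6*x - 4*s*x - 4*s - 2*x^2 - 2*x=s*(-4*x - 16) - 2*x^2 - 8*x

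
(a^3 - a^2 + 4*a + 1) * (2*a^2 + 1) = 2*a^5 - 2*a^4 + 9*a^3 + a^2 + 4*a + 1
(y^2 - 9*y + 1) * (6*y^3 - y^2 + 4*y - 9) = 6*y^5 - 55*y^4 + 19*y^3 - 46*y^2 + 85*y - 9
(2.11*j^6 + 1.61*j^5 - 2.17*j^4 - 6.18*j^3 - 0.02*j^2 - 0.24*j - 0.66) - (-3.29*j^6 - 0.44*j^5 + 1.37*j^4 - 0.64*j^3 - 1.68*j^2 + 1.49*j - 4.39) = 5.4*j^6 + 2.05*j^5 - 3.54*j^4 - 5.54*j^3 + 1.66*j^2 - 1.73*j + 3.73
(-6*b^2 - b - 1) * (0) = 0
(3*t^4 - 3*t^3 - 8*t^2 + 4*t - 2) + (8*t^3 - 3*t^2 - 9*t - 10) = 3*t^4 + 5*t^3 - 11*t^2 - 5*t - 12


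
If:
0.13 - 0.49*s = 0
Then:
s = 0.27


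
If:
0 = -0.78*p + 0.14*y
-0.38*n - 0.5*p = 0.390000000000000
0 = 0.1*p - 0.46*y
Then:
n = -1.03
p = 0.00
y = 0.00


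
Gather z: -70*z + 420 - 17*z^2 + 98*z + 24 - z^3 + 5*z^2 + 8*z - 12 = -z^3 - 12*z^2 + 36*z + 432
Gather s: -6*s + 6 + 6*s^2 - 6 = 6*s^2 - 6*s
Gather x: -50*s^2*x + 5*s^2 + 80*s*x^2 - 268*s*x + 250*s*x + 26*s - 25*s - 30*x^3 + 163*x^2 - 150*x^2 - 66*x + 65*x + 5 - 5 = 5*s^2 + s - 30*x^3 + x^2*(80*s + 13) + x*(-50*s^2 - 18*s - 1)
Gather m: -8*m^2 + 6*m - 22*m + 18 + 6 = -8*m^2 - 16*m + 24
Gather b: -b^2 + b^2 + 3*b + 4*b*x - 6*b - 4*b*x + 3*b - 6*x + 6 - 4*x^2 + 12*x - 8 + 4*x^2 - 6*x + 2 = 0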